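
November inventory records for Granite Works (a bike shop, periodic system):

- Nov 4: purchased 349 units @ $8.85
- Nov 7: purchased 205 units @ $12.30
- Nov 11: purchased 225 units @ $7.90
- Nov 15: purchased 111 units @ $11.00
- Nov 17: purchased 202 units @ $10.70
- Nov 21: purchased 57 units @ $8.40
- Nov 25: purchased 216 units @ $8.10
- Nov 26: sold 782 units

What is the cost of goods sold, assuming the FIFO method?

Nov 26, 782 sold [FIFO — oldest first]: 349 @ $8.85 + 205 @ $12.30 + 225 @ $7.90 + 3 @ $11.00 = $7,420.65
Ending inventory: 108 @ $11.00 + 202 @ $10.70 + 57 @ $8.40 + 216 @ $8.10 = $5,577.80

COGS = $7,420.65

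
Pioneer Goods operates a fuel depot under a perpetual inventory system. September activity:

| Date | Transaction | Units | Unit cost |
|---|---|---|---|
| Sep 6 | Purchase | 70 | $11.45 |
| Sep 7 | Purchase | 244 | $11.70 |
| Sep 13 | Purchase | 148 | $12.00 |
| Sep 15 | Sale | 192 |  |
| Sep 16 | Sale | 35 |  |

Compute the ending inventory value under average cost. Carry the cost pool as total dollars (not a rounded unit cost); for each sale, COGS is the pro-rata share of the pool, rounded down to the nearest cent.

Ending inventory = $2,763.20

After Sep 6: 70 on hand, pool $801.50 (≈ $11.4500 each)
After Sep 7: 314 on hand, pool $3,656.30 (≈ $11.6443 each)
After Sep 13: 462 on hand, pool $5,432.30 (≈ $11.7582 each)
Sep 15, sell 192: 192/462 × $5,432.30 → $2,257.57
Sep 16, sell 35: 35/270 × $3,174.73 → $411.53
Total COGS = $2,257.57 + $411.53 = $2,669.10
Ending inventory (cost pool remaining) = $2,763.20
Check: goods available $5,432.30 = COGS $2,669.10 + ending $2,763.20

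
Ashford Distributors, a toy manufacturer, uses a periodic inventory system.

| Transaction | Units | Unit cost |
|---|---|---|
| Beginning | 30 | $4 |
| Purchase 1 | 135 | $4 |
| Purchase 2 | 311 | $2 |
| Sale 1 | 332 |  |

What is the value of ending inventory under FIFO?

Sale 1 (332) [FIFO — oldest first]: 30 @ $4 + 135 @ $4 + 167 @ $2 = $994
Ending inventory: 144 @ $2 = $288

Ending inventory = $288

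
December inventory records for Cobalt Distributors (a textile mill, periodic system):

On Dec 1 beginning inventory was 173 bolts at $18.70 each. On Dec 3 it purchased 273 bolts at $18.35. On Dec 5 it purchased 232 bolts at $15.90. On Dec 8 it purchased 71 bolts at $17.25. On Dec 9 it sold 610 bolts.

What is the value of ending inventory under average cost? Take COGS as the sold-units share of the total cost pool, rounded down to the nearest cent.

Dec 9, sell 610: 610/749 × $13,158.20 → $10,716.29
Ending inventory (cost pool remaining) = $2,441.91
Check: goods available $13,158.20 = COGS $10,716.29 + ending $2,441.91

Ending inventory = $2,441.91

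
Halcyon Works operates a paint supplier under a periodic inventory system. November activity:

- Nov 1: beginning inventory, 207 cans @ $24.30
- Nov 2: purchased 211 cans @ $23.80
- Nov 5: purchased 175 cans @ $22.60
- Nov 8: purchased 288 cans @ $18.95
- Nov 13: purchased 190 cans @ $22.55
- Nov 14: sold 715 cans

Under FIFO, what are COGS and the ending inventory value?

COGS = $16,318.80; ending inventory = $7,430.20

Nov 14, 715 sold [FIFO — oldest first]: 207 @ $24.30 + 211 @ $23.80 + 175 @ $22.60 + 122 @ $18.95 = $16,318.80
Ending inventory: 166 @ $18.95 + 190 @ $22.55 = $7,430.20
Check: goods available $23,749.00 = COGS $16,318.80 + ending $7,430.20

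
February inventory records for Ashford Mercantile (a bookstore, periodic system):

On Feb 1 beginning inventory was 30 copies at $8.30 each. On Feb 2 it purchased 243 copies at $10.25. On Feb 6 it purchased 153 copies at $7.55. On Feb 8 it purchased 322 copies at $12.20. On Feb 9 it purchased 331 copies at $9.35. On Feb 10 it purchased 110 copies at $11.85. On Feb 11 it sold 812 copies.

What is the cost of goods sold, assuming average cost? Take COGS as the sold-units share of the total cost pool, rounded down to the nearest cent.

COGS = $8,346.49

Feb 11, sell 812: 812/1189 × $12,221.65 → $8,346.49
Ending inventory (cost pool remaining) = $3,875.16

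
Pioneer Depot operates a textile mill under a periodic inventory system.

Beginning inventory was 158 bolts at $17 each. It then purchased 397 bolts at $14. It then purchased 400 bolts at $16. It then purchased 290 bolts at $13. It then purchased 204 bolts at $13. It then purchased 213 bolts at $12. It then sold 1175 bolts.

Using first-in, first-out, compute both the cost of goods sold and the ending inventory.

Sale 1 (1175) [FIFO — oldest first]: 158 @ $17 + 397 @ $14 + 400 @ $16 + 220 @ $13 = $17,504
Ending inventory: 70 @ $13 + 204 @ $13 + 213 @ $12 = $6,118

COGS = $17,504; ending inventory = $6,118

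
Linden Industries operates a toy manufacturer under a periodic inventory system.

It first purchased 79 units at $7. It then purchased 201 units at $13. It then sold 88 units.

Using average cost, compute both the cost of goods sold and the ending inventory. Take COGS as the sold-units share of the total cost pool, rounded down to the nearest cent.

COGS = $995.02; ending inventory = $2,170.98

Sale 1, sell 88: 88/280 × $3,166.00 → $995.02
Ending inventory (cost pool remaining) = $2,170.98
Check: goods available $3,166.00 = COGS $995.02 + ending $2,170.98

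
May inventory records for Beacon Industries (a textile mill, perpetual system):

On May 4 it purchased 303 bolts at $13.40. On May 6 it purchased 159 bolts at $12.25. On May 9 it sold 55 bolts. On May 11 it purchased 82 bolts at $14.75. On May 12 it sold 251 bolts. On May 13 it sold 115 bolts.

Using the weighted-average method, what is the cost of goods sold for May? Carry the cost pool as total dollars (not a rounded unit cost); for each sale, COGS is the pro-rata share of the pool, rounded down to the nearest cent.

After May 4: 303 on hand, pool $4,060.20 (≈ $13.4000 each)
After May 6: 462 on hand, pool $6,007.95 (≈ $13.0042 each)
May 9, sell 55: 55/462 × $6,007.95 → $715.23
After May 11: 489 on hand, pool $6,502.22 (≈ $13.2970 each)
May 12, sell 251: 251/489 × $6,502.22 → $3,337.54
May 13, sell 115: 115/238 × $3,164.68 → $1,529.15
Total COGS = $715.23 + $3,337.54 + $1,529.15 = $5,581.92
Ending inventory (cost pool remaining) = $1,635.53
Check: goods available $7,217.45 = COGS $5,581.92 + ending $1,635.53

COGS = $5,581.92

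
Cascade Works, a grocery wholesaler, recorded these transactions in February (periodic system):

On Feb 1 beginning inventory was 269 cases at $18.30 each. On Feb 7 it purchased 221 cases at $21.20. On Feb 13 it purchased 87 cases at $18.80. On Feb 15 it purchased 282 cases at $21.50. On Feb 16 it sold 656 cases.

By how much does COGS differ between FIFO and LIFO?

FIFO COGS: 269 @ $18.30 + 221 @ $21.20 + 87 @ $18.80 + 79 @ $21.50 = $12,942.00
LIFO COGS: 282 @ $21.50 + 87 @ $18.80 + 221 @ $21.20 + 66 @ $18.30 = $13,591.60
Difference = |$12,942.00 − $13,591.60| = $649.60

$649.60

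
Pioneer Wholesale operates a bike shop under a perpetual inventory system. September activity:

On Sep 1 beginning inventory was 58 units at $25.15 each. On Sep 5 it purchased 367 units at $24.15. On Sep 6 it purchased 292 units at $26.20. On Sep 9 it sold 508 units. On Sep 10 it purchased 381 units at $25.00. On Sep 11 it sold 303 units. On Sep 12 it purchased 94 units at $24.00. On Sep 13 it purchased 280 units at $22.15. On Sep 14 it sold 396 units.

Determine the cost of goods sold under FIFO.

COGS = $30,085.40

Sep 9, 508 sold [FIFO — oldest first]: 58 @ $25.15 + 367 @ $24.15 + 83 @ $26.20 = $12,496.35
Sep 11, 303 sold [FIFO — oldest first]: 209 @ $26.20 + 94 @ $25.00 = $7,825.80
Sep 14, 396 sold [FIFO — oldest first]: 287 @ $25.00 + 94 @ $24.00 + 15 @ $22.15 = $9,763.25
Total COGS = $12,496.35 + $7,825.80 + $9,763.25 = $30,085.40
Ending inventory: 265 @ $22.15 = $5,869.75
Check: goods available $35,955.15 = COGS $30,085.40 + ending $5,869.75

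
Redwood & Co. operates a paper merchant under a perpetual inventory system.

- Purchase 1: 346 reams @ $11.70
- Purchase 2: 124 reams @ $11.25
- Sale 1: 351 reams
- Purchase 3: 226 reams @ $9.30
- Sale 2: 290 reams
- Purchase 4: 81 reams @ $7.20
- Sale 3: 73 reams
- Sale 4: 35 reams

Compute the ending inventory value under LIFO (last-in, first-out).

Sale 1 (351) [LIFO — newest first]: 124 @ $11.25 + 227 @ $11.70 = $4,050.90
Sale 2 (290) [LIFO — newest first]: 226 @ $9.30 + 64 @ $11.70 = $2,850.60
Sale 3 (73) [LIFO — newest first]: 73 @ $7.20 = $525.60
Sale 4 (35) [LIFO — newest first]: 8 @ $7.20 + 27 @ $11.70 = $373.50
Total COGS = $4,050.90 + $2,850.60 + $525.60 + $373.50 = $7,800.60
Ending inventory: 28 @ $11.70 = $327.60

Ending inventory = $327.60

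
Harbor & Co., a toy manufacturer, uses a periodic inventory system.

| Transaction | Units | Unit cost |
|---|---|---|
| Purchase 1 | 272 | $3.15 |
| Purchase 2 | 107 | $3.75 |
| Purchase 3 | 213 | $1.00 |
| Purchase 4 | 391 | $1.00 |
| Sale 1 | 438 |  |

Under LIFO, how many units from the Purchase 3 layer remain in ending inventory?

166

Sale 1 (438) [LIFO — newest first]: 391 @ $1.00 + 47 @ $1.00 = $438.00
Ending inventory: 272 @ $3.15 + 107 @ $3.75 + 166 @ $1.00 = $1,424.05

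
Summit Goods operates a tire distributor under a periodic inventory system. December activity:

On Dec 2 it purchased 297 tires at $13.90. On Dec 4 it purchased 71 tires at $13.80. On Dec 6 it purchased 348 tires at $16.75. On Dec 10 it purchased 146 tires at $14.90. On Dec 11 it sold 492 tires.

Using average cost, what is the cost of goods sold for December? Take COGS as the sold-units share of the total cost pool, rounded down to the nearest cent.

COGS = $7,484.16

Dec 11, sell 492: 492/862 × $13,112.50 → $7,484.16
Ending inventory (cost pool remaining) = $5,628.34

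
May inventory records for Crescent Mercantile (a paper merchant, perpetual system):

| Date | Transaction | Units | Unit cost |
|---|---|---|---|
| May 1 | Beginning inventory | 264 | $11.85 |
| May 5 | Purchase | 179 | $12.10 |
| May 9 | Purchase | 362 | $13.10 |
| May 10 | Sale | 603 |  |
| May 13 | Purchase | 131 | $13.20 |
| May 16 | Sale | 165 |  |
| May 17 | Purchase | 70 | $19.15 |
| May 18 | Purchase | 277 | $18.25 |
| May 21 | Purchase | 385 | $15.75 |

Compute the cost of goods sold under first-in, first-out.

May 10, 603 sold [FIFO — oldest first]: 264 @ $11.85 + 179 @ $12.10 + 160 @ $13.10 = $7,390.30
May 16, 165 sold [FIFO — oldest first]: 165 @ $13.10 = $2,161.50
Total COGS = $7,390.30 + $2,161.50 = $9,551.80
Ending inventory: 37 @ $13.10 + 131 @ $13.20 + 70 @ $19.15 + 277 @ $18.25 + 385 @ $15.75 = $14,673.40

COGS = $9,551.80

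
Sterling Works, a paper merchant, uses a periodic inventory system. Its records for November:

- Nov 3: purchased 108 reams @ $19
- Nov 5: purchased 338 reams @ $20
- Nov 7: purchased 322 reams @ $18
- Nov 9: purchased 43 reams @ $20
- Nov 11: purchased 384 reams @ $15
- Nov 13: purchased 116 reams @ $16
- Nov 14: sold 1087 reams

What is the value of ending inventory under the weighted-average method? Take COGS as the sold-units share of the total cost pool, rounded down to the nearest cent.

Nov 14, sell 1087: 1087/1311 × $23,084.00 → $19,139.82
Ending inventory (cost pool remaining) = $3,944.18
Check: goods available $23,084.00 = COGS $19,139.82 + ending $3,944.18

Ending inventory = $3,944.18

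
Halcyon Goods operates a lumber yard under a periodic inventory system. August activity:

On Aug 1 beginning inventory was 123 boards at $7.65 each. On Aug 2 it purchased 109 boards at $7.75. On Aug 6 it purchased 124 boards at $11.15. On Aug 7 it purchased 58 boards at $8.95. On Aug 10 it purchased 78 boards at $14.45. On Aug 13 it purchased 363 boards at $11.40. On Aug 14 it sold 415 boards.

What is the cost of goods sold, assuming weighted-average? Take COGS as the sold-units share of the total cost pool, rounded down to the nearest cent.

Aug 14, sell 415: 415/855 × $8,952.70 → $4,345.46
Ending inventory (cost pool remaining) = $4,607.24
Check: goods available $8,952.70 = COGS $4,345.46 + ending $4,607.24

COGS = $4,345.46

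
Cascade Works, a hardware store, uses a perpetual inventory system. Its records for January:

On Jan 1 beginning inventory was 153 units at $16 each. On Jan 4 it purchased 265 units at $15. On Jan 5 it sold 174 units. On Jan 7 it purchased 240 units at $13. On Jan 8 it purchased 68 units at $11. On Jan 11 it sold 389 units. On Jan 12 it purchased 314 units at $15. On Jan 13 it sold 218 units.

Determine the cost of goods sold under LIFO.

Jan 5, 174 sold [LIFO — newest first]: 174 @ $15 = $2,610
Jan 11, 389 sold [LIFO — newest first]: 68 @ $11 + 240 @ $13 + 81 @ $15 = $5,083
Jan 13, 218 sold [LIFO — newest first]: 218 @ $15 = $3,270
Total COGS = $2,610 + $5,083 + $3,270 = $10,963
Ending inventory: 153 @ $16 + 10 @ $15 + 96 @ $15 = $4,038

COGS = $10,963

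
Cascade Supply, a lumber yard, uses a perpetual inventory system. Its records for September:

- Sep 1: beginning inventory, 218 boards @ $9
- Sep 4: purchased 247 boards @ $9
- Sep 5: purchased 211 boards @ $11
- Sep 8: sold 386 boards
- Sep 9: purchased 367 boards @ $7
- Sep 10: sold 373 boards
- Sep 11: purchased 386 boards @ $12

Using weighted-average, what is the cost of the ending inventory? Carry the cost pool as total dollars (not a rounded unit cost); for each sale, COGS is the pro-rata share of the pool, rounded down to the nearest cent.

After Sep 1: 218 on hand, pool $1,962.00 (≈ $9.0000 each)
After Sep 4: 465 on hand, pool $4,185.00 (≈ $9.0000 each)
After Sep 5: 676 on hand, pool $6,506.00 (≈ $9.6243 each)
Sep 8, sell 386: 386/676 × $6,506.00 → $3,714.96
After Sep 9: 657 on hand, pool $5,360.04 (≈ $8.1584 each)
Sep 10, sell 373: 373/657 × $5,360.04 → $3,043.06
After Sep 11: 670 on hand, pool $6,948.98 (≈ $10.3716 each)
Total COGS = $3,714.96 + $3,043.06 = $6,758.02
Ending inventory (cost pool remaining) = $6,948.98
Check: goods available $13,707.00 = COGS $6,758.02 + ending $6,948.98

Ending inventory = $6,948.98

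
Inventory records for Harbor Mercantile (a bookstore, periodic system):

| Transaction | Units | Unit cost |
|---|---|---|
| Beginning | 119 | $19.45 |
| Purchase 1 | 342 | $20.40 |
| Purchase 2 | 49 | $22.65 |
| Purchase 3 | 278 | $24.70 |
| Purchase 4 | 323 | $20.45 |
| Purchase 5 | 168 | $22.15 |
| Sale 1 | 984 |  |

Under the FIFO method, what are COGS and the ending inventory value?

Sale 1 (984) [FIFO — oldest first]: 119 @ $19.45 + 342 @ $20.40 + 49 @ $22.65 + 278 @ $24.70 + 196 @ $20.45 = $21,276.00
Ending inventory: 127 @ $20.45 + 168 @ $22.15 = $6,318.35

COGS = $21,276.00; ending inventory = $6,318.35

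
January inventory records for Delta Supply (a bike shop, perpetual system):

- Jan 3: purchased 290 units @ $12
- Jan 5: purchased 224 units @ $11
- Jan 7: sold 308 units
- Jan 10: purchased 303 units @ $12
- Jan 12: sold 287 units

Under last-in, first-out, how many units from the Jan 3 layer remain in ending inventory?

Jan 7, 308 sold [LIFO — newest first]: 224 @ $11 + 84 @ $12 = $3,472
Jan 12, 287 sold [LIFO — newest first]: 287 @ $12 = $3,444
Total COGS = $3,472 + $3,444 = $6,916
Ending inventory: 206 @ $12 + 16 @ $12 = $2,664

206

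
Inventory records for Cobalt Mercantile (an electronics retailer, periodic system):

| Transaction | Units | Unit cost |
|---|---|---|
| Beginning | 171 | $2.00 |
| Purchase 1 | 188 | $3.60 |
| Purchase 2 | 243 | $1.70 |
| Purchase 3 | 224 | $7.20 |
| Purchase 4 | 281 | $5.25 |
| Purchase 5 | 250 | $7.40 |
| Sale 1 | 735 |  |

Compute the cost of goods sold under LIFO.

Sale 1 (735) [LIFO — newest first]: 250 @ $7.40 + 281 @ $5.25 + 204 @ $7.20 = $4,794.05
Ending inventory: 171 @ $2.00 + 188 @ $3.60 + 243 @ $1.70 + 20 @ $7.20 = $1,575.90
Check: goods available $6,369.95 = COGS $4,794.05 + ending $1,575.90

COGS = $4,794.05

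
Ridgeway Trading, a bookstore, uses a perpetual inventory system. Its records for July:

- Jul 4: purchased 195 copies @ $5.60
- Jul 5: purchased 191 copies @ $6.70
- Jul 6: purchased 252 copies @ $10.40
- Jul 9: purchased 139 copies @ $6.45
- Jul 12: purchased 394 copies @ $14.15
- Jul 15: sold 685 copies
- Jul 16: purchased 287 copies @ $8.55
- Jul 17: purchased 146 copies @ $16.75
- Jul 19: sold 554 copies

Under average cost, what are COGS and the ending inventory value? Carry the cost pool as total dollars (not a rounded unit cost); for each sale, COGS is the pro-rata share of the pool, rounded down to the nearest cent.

COGS = $12,527.89; ending inventory = $3,835.61

After Jul 4: 195 on hand, pool $1,092.00 (≈ $5.6000 each)
After Jul 5: 386 on hand, pool $2,371.70 (≈ $6.1443 each)
After Jul 6: 638 on hand, pool $4,992.50 (≈ $7.8252 each)
After Jul 9: 777 on hand, pool $5,889.05 (≈ $7.5792 each)
After Jul 12: 1171 on hand, pool $11,464.15 (≈ $9.7901 each)
Jul 15, sell 685: 685/1171 × $11,464.15 → $6,706.18
After Jul 16: 773 on hand, pool $7,211.82 (≈ $9.3297 each)
After Jul 17: 919 on hand, pool $9,657.32 (≈ $10.5085 each)
Jul 19, sell 554: 554/919 × $9,657.32 → $5,821.71
Total COGS = $6,706.18 + $5,821.71 = $12,527.89
Ending inventory (cost pool remaining) = $3,835.61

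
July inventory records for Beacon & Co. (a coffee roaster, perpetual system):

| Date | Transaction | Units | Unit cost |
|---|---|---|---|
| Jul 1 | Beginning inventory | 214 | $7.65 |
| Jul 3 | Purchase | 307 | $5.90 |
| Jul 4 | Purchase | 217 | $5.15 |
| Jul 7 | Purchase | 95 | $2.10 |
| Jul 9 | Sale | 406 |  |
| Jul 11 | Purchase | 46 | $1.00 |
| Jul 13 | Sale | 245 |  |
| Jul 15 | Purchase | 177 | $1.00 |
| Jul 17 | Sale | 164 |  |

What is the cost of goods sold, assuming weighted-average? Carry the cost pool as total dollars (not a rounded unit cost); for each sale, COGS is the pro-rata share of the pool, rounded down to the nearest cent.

After Jul 1: 214 on hand, pool $1,637.10 (≈ $7.6500 each)
After Jul 3: 521 on hand, pool $3,448.40 (≈ $6.6188 each)
After Jul 4: 738 on hand, pool $4,565.95 (≈ $6.1869 each)
After Jul 7: 833 on hand, pool $4,765.45 (≈ $5.7208 each)
Jul 9, sell 406: 406/833 × $4,765.45 → $2,322.65
After Jul 11: 473 on hand, pool $2,488.80 (≈ $5.2617 each)
Jul 13, sell 245: 245/473 × $2,488.80 → $1,289.12
After Jul 15: 405 on hand, pool $1,376.68 (≈ $3.3992 each)
Jul 17, sell 164: 164/405 × $1,376.68 → $557.47
Total COGS = $2,322.65 + $1,289.12 + $557.47 = $4,169.24
Ending inventory (cost pool remaining) = $819.21

COGS = $4,169.24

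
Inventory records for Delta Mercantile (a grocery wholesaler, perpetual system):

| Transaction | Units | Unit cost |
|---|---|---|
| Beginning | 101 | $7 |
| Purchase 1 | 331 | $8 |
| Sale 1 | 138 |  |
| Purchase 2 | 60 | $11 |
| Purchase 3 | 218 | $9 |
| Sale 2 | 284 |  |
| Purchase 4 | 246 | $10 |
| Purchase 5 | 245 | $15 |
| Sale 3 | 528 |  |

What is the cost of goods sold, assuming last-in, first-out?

COGS = $10,205

Sale 1 (138) [LIFO — newest first]: 138 @ $8 = $1,104
Sale 2 (284) [LIFO — newest first]: 218 @ $9 + 60 @ $11 + 6 @ $8 = $2,670
Sale 3 (528) [LIFO — newest first]: 245 @ $15 + 246 @ $10 + 37 @ $8 = $6,431
Total COGS = $1,104 + $2,670 + $6,431 = $10,205
Ending inventory: 101 @ $7 + 150 @ $8 = $1,907
Check: goods available $12,112 = COGS $10,205 + ending $1,907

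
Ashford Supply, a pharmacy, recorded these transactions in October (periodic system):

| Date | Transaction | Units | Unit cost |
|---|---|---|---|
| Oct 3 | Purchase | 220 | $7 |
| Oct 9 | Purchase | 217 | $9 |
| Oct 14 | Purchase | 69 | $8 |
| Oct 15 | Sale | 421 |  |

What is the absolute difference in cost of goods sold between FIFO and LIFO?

FIFO COGS: 220 @ $7 + 201 @ $9 = $3,349
LIFO COGS: 69 @ $8 + 217 @ $9 + 135 @ $7 = $3,450
Difference = |$3,349 − $3,450| = $101

$101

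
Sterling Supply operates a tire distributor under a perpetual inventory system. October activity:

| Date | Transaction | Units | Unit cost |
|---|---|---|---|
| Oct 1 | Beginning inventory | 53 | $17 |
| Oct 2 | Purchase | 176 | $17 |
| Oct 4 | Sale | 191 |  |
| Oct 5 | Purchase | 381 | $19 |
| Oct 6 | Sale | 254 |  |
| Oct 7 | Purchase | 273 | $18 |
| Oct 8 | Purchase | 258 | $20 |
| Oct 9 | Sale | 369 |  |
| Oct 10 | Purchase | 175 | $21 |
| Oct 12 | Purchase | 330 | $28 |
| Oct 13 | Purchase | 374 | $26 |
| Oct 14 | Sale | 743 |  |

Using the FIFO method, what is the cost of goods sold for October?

COGS = $31,629

Oct 4, 191 sold [FIFO — oldest first]: 53 @ $17 + 138 @ $17 = $3,247
Oct 6, 254 sold [FIFO — oldest first]: 38 @ $17 + 216 @ $19 = $4,750
Oct 9, 369 sold [FIFO — oldest first]: 165 @ $19 + 204 @ $18 = $6,807
Oct 14, 743 sold [FIFO — oldest first]: 69 @ $18 + 258 @ $20 + 175 @ $21 + 241 @ $28 = $16,825
Total COGS = $3,247 + $4,750 + $6,807 + $16,825 = $31,629
Ending inventory: 89 @ $28 + 374 @ $26 = $12,216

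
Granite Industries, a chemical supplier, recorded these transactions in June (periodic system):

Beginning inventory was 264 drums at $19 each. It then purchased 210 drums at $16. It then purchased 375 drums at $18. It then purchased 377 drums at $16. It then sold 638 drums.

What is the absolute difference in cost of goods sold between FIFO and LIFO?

$598

FIFO COGS: 264 @ $19 + 210 @ $16 + 164 @ $18 = $11,328
LIFO COGS: 377 @ $16 + 261 @ $18 = $10,730
Difference = |$11,328 − $10,730| = $598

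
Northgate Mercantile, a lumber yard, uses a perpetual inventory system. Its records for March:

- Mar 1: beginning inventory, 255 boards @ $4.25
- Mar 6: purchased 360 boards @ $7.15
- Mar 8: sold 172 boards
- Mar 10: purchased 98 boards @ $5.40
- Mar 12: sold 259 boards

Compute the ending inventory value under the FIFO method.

Mar 8, 172 sold [FIFO — oldest first]: 172 @ $4.25 = $731.00
Mar 12, 259 sold [FIFO — oldest first]: 83 @ $4.25 + 176 @ $7.15 = $1,611.15
Total COGS = $731.00 + $1,611.15 = $2,342.15
Ending inventory: 184 @ $7.15 + 98 @ $5.40 = $1,844.80

Ending inventory = $1,844.80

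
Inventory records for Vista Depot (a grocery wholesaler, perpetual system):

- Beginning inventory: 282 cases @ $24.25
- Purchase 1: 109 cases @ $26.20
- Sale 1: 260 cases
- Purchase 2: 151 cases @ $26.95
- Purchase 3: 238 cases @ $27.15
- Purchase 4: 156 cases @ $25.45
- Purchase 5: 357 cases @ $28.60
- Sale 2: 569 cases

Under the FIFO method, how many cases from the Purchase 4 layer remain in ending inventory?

107

Sale 1 (260) [FIFO — oldest first]: 260 @ $24.25 = $6,305.00
Sale 2 (569) [FIFO — oldest first]: 22 @ $24.25 + 109 @ $26.20 + 151 @ $26.95 + 238 @ $27.15 + 49 @ $25.45 = $15,167.50
Total COGS = $6,305.00 + $15,167.50 = $21,472.50
Ending inventory: 107 @ $25.45 + 357 @ $28.60 = $12,933.35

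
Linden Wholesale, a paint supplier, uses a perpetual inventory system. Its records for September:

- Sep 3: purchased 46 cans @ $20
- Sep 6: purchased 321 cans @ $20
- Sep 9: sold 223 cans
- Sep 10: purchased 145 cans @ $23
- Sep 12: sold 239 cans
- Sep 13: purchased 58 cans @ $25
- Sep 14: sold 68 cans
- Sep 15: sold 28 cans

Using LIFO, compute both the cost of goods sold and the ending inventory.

Sep 9, 223 sold [LIFO — newest first]: 223 @ $20 = $4,460
Sep 12, 239 sold [LIFO — newest first]: 145 @ $23 + 94 @ $20 = $5,215
Sep 14, 68 sold [LIFO — newest first]: 58 @ $25 + 4 @ $20 + 6 @ $20 = $1,650
Sep 15, 28 sold [LIFO — newest first]: 28 @ $20 = $560
Total COGS = $4,460 + $5,215 + $1,650 + $560 = $11,885
Ending inventory: 12 @ $20 = $240

COGS = $11,885; ending inventory = $240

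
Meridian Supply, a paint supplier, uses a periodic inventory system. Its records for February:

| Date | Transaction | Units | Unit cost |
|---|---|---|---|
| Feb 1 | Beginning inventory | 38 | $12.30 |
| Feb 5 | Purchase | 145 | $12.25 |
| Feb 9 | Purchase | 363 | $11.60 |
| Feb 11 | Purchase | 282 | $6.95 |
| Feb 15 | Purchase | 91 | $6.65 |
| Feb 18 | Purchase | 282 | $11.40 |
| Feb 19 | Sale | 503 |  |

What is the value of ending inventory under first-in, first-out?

Feb 19, 503 sold [FIFO — oldest first]: 38 @ $12.30 + 145 @ $12.25 + 320 @ $11.60 = $5,955.65
Ending inventory: 43 @ $11.60 + 282 @ $6.95 + 91 @ $6.65 + 282 @ $11.40 = $6,278.65
Check: goods available $12,234.30 = COGS $5,955.65 + ending $6,278.65

Ending inventory = $6,278.65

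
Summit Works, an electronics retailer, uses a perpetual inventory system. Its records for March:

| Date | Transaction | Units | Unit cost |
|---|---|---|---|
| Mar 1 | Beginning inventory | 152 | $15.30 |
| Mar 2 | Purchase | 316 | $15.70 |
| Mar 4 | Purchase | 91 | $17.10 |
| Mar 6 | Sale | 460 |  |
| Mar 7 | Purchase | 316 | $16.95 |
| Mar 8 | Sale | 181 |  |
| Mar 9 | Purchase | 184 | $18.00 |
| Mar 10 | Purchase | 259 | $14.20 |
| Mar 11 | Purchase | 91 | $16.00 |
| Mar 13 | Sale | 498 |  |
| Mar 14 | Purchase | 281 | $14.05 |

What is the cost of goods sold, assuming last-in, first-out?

Mar 6, 460 sold [LIFO — newest first]: 91 @ $17.10 + 316 @ $15.70 + 53 @ $15.30 = $7,328.20
Mar 8, 181 sold [LIFO — newest first]: 181 @ $16.95 = $3,067.95
Mar 13, 498 sold [LIFO — newest first]: 91 @ $16.00 + 259 @ $14.20 + 148 @ $18.00 = $7,797.80
Total COGS = $7,328.20 + $3,067.95 + $7,797.80 = $18,193.95
Ending inventory: 99 @ $15.30 + 135 @ $16.95 + 36 @ $18.00 + 281 @ $14.05 = $8,399.00
Check: goods available $26,592.95 = COGS $18,193.95 + ending $8,399.00

COGS = $18,193.95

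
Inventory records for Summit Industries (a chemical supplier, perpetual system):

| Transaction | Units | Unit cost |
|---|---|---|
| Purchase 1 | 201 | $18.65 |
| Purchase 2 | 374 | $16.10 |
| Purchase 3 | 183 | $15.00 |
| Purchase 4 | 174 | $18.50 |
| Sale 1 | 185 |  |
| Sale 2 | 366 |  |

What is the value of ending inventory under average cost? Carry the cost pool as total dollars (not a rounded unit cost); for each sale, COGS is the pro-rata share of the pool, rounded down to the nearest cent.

After Purchase 1: 201 on hand, pool $3,748.65 (≈ $18.6500 each)
After Purchase 2: 575 on hand, pool $9,770.05 (≈ $16.9914 each)
After Purchase 3: 758 on hand, pool $12,515.05 (≈ $16.5106 each)
After Purchase 4: 932 on hand, pool $15,734.05 (≈ $16.8820 each)
Sale 1, sell 185: 185/932 × $15,734.05 → $3,123.17
Sale 2, sell 366: 366/747 × $12,610.88 → $6,178.82
Total COGS = $3,123.17 + $6,178.82 = $9,301.99
Ending inventory (cost pool remaining) = $6,432.06
Check: goods available $15,734.05 = COGS $9,301.99 + ending $6,432.06

Ending inventory = $6,432.06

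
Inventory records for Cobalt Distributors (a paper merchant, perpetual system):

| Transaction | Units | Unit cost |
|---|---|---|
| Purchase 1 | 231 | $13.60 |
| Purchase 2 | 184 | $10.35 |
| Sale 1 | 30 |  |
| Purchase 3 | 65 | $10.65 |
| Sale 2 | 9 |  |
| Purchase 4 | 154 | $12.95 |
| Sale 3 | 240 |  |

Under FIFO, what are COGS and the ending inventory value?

Sale 1 (30) [FIFO — oldest first]: 30 @ $13.60 = $408.00
Sale 2 (9) [FIFO — oldest first]: 9 @ $13.60 = $122.40
Sale 3 (240) [FIFO — oldest first]: 192 @ $13.60 + 48 @ $10.35 = $3,108.00
Total COGS = $408.00 + $122.40 + $3,108.00 = $3,638.40
Ending inventory: 136 @ $10.35 + 65 @ $10.65 + 154 @ $12.95 = $4,094.15

COGS = $3,638.40; ending inventory = $4,094.15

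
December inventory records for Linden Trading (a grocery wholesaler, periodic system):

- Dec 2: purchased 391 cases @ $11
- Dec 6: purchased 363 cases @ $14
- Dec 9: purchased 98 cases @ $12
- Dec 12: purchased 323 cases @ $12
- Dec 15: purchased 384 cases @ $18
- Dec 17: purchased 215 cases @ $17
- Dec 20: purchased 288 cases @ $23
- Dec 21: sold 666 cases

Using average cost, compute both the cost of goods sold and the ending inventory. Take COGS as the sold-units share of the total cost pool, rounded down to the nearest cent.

Dec 21, sell 666: 666/2062 × $31,626.00 → $10,214.79
Ending inventory (cost pool remaining) = $21,411.21

COGS = $10,214.79; ending inventory = $21,411.21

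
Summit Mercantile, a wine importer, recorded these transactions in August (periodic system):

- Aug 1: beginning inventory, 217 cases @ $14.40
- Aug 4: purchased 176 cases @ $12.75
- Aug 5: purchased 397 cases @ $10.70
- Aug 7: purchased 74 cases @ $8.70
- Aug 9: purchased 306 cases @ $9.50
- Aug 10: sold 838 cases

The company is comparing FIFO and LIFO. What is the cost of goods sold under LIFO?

FIFO COGS: 217 @ $14.40 + 176 @ $12.75 + 397 @ $10.70 + 48 @ $8.70 = $10,034.30
LIFO COGS: 306 @ $9.50 + 74 @ $8.70 + 397 @ $10.70 + 61 @ $12.75 = $8,576.45

COGS = $8,576.45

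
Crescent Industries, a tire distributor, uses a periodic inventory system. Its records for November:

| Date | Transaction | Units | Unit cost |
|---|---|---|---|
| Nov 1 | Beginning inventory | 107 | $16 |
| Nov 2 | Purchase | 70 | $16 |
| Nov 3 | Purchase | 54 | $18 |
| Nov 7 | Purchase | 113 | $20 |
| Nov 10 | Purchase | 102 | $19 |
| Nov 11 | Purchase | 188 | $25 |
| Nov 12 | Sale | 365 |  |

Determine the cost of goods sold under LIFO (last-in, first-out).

COGS = $8,138

Nov 12, 365 sold [LIFO — newest first]: 188 @ $25 + 102 @ $19 + 75 @ $20 = $8,138
Ending inventory: 107 @ $16 + 70 @ $16 + 54 @ $18 + 38 @ $20 = $4,564
Check: goods available $12,702 = COGS $8,138 + ending $4,564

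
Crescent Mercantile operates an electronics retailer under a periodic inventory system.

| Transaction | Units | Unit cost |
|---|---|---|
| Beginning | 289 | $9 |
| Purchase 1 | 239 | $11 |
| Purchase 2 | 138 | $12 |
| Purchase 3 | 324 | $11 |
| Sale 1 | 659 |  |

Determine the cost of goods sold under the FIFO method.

COGS = $6,802

Sale 1 (659) [FIFO — oldest first]: 289 @ $9 + 239 @ $11 + 131 @ $12 = $6,802
Ending inventory: 7 @ $12 + 324 @ $11 = $3,648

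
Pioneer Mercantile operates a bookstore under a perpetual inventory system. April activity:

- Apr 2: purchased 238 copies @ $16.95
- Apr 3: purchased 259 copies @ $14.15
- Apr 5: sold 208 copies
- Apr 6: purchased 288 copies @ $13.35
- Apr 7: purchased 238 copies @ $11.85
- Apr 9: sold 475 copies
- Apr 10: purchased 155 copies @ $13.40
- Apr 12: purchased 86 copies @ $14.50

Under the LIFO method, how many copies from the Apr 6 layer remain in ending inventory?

51

Apr 5, 208 sold [LIFO — newest first]: 208 @ $14.15 = $2,943.20
Apr 9, 475 sold [LIFO — newest first]: 238 @ $11.85 + 237 @ $13.35 = $5,984.25
Total COGS = $2,943.20 + $5,984.25 = $8,927.45
Ending inventory: 238 @ $16.95 + 51 @ $14.15 + 51 @ $13.35 + 155 @ $13.40 + 86 @ $14.50 = $8,760.60
Check: goods available $17,688.05 = COGS $8,927.45 + ending $8,760.60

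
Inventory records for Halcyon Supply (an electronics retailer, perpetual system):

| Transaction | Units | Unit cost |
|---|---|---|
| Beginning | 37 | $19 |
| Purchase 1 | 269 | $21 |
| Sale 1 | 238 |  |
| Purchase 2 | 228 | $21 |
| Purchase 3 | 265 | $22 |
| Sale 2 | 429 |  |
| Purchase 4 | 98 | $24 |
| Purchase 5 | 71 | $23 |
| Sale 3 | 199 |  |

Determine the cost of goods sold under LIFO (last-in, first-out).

COGS = $18,887

Sale 1 (238) [LIFO — newest first]: 238 @ $21 = $4,998
Sale 2 (429) [LIFO — newest first]: 265 @ $22 + 164 @ $21 = $9,274
Sale 3 (199) [LIFO — newest first]: 71 @ $23 + 98 @ $24 + 30 @ $21 = $4,615
Total COGS = $4,998 + $9,274 + $4,615 = $18,887
Ending inventory: 37 @ $19 + 31 @ $21 + 34 @ $21 = $2,068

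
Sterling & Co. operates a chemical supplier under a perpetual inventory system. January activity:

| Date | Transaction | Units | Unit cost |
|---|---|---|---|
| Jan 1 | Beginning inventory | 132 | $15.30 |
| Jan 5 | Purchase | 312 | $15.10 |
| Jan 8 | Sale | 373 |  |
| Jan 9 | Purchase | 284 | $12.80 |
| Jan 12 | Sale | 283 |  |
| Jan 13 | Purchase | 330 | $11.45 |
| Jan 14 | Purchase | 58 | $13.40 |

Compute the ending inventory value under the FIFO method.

Ending inventory = $5,477.30

Jan 8, 373 sold [FIFO — oldest first]: 132 @ $15.30 + 241 @ $15.10 = $5,658.70
Jan 12, 283 sold [FIFO — oldest first]: 71 @ $15.10 + 212 @ $12.80 = $3,785.70
Total COGS = $5,658.70 + $3,785.70 = $9,444.40
Ending inventory: 72 @ $12.80 + 330 @ $11.45 + 58 @ $13.40 = $5,477.30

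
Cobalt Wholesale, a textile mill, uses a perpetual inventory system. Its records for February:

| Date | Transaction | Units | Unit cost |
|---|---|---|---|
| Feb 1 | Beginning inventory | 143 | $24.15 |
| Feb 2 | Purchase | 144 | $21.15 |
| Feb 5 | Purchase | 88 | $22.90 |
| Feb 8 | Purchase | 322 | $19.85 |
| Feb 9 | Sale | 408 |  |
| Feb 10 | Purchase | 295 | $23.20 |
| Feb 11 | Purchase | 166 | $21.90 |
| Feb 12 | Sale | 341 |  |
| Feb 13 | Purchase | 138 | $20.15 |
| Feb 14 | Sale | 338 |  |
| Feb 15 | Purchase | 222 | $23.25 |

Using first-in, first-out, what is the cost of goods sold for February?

Feb 9, 408 sold [FIFO — oldest first]: 143 @ $24.15 + 144 @ $21.15 + 88 @ $22.90 + 33 @ $19.85 = $9,169.30
Feb 12, 341 sold [FIFO — oldest first]: 289 @ $19.85 + 52 @ $23.20 = $6,943.05
Feb 14, 338 sold [FIFO — oldest first]: 243 @ $23.20 + 95 @ $21.90 = $7,718.10
Total COGS = $9,169.30 + $6,943.05 + $7,718.10 = $23,830.45
Ending inventory: 71 @ $21.90 + 138 @ $20.15 + 222 @ $23.25 = $9,497.10

COGS = $23,830.45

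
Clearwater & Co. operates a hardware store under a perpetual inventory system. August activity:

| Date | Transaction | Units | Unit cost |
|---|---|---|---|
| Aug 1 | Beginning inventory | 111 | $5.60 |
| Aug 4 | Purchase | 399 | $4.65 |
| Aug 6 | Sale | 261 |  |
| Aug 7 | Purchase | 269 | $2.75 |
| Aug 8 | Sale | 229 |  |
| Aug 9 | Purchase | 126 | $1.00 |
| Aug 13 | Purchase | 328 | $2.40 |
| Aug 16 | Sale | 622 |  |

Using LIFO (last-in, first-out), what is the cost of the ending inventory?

Ending inventory = $668.10

Aug 6, 261 sold [LIFO — newest first]: 261 @ $4.65 = $1,213.65
Aug 8, 229 sold [LIFO — newest first]: 229 @ $2.75 = $629.75
Aug 16, 622 sold [LIFO — newest first]: 328 @ $2.40 + 126 @ $1.00 + 40 @ $2.75 + 128 @ $4.65 = $1,618.40
Total COGS = $1,213.65 + $629.75 + $1,618.40 = $3,461.80
Ending inventory: 111 @ $5.60 + 10 @ $4.65 = $668.10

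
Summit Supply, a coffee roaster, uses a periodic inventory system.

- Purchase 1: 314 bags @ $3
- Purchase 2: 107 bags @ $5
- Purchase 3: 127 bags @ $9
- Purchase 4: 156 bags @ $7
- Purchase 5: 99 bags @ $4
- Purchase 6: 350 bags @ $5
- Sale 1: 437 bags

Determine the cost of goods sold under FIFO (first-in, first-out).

COGS = $1,621

Sale 1 (437) [FIFO — oldest first]: 314 @ $3 + 107 @ $5 + 16 @ $9 = $1,621
Ending inventory: 111 @ $9 + 156 @ $7 + 99 @ $4 + 350 @ $5 = $4,237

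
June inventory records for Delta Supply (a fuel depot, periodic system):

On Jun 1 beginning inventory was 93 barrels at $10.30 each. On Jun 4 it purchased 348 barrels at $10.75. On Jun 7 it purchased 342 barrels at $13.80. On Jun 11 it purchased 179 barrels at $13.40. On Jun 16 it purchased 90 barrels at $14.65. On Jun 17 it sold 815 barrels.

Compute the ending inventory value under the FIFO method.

Ending inventory = $3,288.30

Jun 17, 815 sold [FIFO — oldest first]: 93 @ $10.30 + 348 @ $10.75 + 342 @ $13.80 + 32 @ $13.40 = $9,847.30
Ending inventory: 147 @ $13.40 + 90 @ $14.65 = $3,288.30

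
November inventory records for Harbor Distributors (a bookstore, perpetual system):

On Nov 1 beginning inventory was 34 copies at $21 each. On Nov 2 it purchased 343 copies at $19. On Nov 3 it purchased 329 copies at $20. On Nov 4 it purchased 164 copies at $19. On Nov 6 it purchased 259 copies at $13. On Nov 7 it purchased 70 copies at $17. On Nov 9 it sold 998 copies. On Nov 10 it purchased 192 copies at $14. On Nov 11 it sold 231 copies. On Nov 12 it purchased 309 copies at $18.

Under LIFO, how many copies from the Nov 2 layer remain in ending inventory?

128

Nov 9, 998 sold [LIFO — newest first]: 70 @ $17 + 259 @ $13 + 164 @ $19 + 329 @ $20 + 176 @ $19 = $17,597
Nov 11, 231 sold [LIFO — newest first]: 192 @ $14 + 39 @ $19 = $3,429
Total COGS = $17,597 + $3,429 = $21,026
Ending inventory: 34 @ $21 + 128 @ $19 + 309 @ $18 = $8,708
Check: goods available $29,734 = COGS $21,026 + ending $8,708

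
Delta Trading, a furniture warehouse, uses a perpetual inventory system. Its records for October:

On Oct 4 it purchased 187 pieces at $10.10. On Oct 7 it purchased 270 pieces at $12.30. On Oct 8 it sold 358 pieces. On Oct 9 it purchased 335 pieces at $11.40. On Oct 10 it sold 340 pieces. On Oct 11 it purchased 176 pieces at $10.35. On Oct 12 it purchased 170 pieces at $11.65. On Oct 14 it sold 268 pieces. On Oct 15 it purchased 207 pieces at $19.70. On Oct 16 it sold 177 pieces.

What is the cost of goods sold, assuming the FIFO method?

COGS = $12,929.30

Oct 8, 358 sold [FIFO — oldest first]: 187 @ $10.10 + 171 @ $12.30 = $3,992.00
Oct 10, 340 sold [FIFO — oldest first]: 99 @ $12.30 + 241 @ $11.40 = $3,965.10
Oct 14, 268 sold [FIFO — oldest first]: 94 @ $11.40 + 174 @ $10.35 = $2,872.50
Oct 16, 177 sold [FIFO — oldest first]: 2 @ $10.35 + 170 @ $11.65 + 5 @ $19.70 = $2,099.70
Total COGS = $3,992.00 + $3,965.10 + $2,872.50 + $2,099.70 = $12,929.30
Ending inventory: 202 @ $19.70 = $3,979.40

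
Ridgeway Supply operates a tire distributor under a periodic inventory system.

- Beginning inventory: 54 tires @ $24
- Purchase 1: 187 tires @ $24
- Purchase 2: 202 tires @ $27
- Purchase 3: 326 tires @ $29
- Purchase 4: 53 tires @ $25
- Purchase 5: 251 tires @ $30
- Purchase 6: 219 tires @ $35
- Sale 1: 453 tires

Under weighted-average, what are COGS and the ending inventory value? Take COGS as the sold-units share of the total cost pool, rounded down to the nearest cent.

Sale 1, sell 453: 453/1292 × $37,212.00 → $13,047.24
Ending inventory (cost pool remaining) = $24,164.76

COGS = $13,047.24; ending inventory = $24,164.76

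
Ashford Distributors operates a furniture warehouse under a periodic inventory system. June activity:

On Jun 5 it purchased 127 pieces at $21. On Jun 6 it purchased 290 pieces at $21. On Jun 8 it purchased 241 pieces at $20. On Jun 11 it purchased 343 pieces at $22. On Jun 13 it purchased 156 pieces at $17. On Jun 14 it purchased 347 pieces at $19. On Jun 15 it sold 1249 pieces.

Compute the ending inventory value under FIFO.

Ending inventory = $4,845

Jun 15, 1249 sold [FIFO — oldest first]: 127 @ $21 + 290 @ $21 + 241 @ $20 + 343 @ $22 + 156 @ $17 + 92 @ $19 = $25,523
Ending inventory: 255 @ $19 = $4,845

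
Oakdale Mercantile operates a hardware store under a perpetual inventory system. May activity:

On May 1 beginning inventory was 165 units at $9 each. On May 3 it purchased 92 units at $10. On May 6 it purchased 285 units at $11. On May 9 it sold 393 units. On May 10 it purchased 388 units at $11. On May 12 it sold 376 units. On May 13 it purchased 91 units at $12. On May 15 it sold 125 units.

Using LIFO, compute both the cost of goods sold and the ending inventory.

COGS = $9,757; ending inventory = $1,143

May 9, 393 sold [LIFO — newest first]: 285 @ $11 + 92 @ $10 + 16 @ $9 = $4,199
May 12, 376 sold [LIFO — newest first]: 376 @ $11 = $4,136
May 15, 125 sold [LIFO — newest first]: 91 @ $12 + 12 @ $11 + 22 @ $9 = $1,422
Total COGS = $4,199 + $4,136 + $1,422 = $9,757
Ending inventory: 127 @ $9 = $1,143
Check: goods available $10,900 = COGS $9,757 + ending $1,143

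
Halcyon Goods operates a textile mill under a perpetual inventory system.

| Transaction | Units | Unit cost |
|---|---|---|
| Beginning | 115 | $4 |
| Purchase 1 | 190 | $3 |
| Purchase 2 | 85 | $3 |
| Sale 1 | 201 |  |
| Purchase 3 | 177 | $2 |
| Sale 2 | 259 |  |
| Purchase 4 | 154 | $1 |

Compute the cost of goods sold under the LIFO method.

COGS = $1,211

Sale 1 (201) [LIFO — newest first]: 85 @ $3 + 116 @ $3 = $603
Sale 2 (259) [LIFO — newest first]: 177 @ $2 + 74 @ $3 + 8 @ $4 = $608
Total COGS = $603 + $608 = $1,211
Ending inventory: 107 @ $4 + 154 @ $1 = $582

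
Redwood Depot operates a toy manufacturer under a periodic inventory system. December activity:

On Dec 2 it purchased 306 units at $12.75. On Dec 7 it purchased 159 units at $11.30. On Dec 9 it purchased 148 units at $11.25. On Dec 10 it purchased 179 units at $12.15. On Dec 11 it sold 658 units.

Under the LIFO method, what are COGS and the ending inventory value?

COGS = $7,829.55; ending inventory = $1,708.50

Dec 11, 658 sold [LIFO — newest first]: 179 @ $12.15 + 148 @ $11.25 + 159 @ $11.30 + 172 @ $12.75 = $7,829.55
Ending inventory: 134 @ $12.75 = $1,708.50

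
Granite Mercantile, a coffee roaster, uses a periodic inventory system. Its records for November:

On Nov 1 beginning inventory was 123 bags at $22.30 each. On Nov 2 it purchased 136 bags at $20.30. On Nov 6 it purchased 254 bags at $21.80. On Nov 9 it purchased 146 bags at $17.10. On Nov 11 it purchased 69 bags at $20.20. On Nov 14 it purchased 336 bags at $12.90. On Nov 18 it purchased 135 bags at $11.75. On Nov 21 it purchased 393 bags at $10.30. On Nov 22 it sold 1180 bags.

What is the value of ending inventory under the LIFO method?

Ending inventory = $8,839.10

Nov 22, 1180 sold [LIFO — newest first]: 393 @ $10.30 + 135 @ $11.75 + 336 @ $12.90 + 69 @ $20.20 + 146 @ $17.10 + 101 @ $21.80 = $16,060.75
Ending inventory: 123 @ $22.30 + 136 @ $20.30 + 153 @ $21.80 = $8,839.10
Check: goods available $24,899.85 = COGS $16,060.75 + ending $8,839.10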